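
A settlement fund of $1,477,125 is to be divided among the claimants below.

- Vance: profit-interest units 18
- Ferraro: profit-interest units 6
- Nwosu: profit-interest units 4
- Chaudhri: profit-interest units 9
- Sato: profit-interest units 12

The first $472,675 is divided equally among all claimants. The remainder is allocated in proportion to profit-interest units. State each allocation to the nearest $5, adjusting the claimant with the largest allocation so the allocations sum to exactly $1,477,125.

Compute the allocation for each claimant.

Vance: $463,515 | Ferraro: $217,530 | Nwosu: $176,530 | Chaudhri: $279,025 | Sato: $340,525

$472,675 shared equally gives $94,535 per claimant.
Remainder $1,004,450 by profit-interest units (total 49): Vance 368,981.63 → $368,980; Ferraro 122,993.88 → $122,995; Nwosu 81,995.92 → $81,995; Chaudhri 184,490.82 → $184,490; Sato 245,987.76 → $245,990.
Totals: Vance $94,535 + $368,980 = $463,515; Ferraro $94,535 + $122,995 = $217,530; Nwosu $94,535 + $81,995 = $176,530; Chaudhri $94,535 + $184,490 = $279,025; Sato $94,535 + $245,990 = $340,525.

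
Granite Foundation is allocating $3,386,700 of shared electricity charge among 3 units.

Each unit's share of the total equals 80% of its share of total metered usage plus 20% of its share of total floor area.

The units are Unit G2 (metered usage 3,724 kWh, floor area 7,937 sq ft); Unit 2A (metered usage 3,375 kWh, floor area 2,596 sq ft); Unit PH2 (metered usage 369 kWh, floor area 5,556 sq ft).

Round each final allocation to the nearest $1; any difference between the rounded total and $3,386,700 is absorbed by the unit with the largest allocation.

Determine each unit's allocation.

Totals — metered usage 7,468, floor area 16,089.
Blended shares (80% metered usage + 20% floor area): Unit G2 0.4976; Unit 2A 0.3938; Unit PH2 0.1086.
Proportional shares: Unit G2 1,685,196.34; Unit 2A 1,333,726.75; Unit PH2 367,776.92.
After rounding ($1): Unit G2 $1,685,196; Unit 2A $1,333,727; Unit PH2 $367,777. Sum = $3,386,700.
Sum already equals the total — no adjustment.

Unit G2: $1,685,196; Unit 2A: $1,333,727; Unit PH2: $367,777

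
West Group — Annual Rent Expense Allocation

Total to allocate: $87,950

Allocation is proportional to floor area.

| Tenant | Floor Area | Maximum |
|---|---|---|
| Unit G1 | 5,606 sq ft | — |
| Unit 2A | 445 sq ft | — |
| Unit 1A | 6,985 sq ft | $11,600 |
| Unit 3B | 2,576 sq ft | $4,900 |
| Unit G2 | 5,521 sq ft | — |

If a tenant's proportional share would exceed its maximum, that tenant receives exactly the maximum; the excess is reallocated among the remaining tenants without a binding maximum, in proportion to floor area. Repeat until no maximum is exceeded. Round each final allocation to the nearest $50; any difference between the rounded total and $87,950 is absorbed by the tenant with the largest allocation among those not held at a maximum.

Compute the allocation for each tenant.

Total floor area = 21,133.
Unconstrained shares: Unit G1 23,330.70; Unit 2A 1,851.97; Unit 1A 29,069.74; Unit 3B 10,720.64; Unit G2 22,976.95.
Cap binds for Unit 1A ($11,600), Unit 3B ($4,900); residual $71,450 reallocated over remaining floor area 11,572.
Redistributed shares: Unit G1 34,613.61 → $34,600; Unit 2A 2,747.60 → $2,750; Unit G2 34,088.79 → $34,100.

Unit G1: $34,600 | Unit 2A: $2,750 | Unit 1A: $11,600 | Unit 3B: $4,900 | Unit G2: $34,100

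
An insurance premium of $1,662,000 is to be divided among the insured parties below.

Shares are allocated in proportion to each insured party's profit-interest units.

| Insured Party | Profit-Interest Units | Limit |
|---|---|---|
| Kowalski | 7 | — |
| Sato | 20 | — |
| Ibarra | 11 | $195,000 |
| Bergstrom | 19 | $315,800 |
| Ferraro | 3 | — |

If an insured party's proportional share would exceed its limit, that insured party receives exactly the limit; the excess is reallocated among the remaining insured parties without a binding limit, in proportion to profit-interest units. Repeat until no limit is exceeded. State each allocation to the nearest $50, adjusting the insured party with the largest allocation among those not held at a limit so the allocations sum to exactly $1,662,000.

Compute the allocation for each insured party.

Profit-interest units total: 60.
Pro-rata shares before constraints: Kowalski 193,900.00; Sato 554,000.00; Ibarra 304,700.00; Bergstrom 526,300.00; Ferraro 83,100.00.
Cap binds for Ibarra ($195,000), Bergstrom ($315,800); residual $1,151,200 reallocated over remaining profit-interest units 30.
Shares after redistribution: Kowalski 268,613.33 → $268,600; Sato 767,466.67 → $767,450; Ferraro 115,120.00 → $115,100.
Rounding difference +$50 applied to Sato → $767,500.

Kowalski: $268,600; Sato: $767,500; Ibarra: $195,000; Bergstrom: $315,800; Ferraro: $115,100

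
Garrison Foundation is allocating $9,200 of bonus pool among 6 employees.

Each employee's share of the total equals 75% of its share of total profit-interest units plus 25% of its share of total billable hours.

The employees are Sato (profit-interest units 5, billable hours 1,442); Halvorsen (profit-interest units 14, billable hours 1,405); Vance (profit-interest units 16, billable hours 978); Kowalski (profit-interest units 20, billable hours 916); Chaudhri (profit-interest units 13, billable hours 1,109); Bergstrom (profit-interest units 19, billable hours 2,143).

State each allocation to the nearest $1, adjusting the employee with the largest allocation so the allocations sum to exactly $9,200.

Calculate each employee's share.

Totals — profit-interest units 87, billable hours 7,993.
Combined weights (75% profit-interest units + 25% billable hours): Sato 0.0882; Halvorsen 0.1646; Vance 0.1685; Kowalski 0.2011; Chaudhri 0.1468; Bergstrom 0.2308.
Unrounded shares: Sato 811.49; Halvorsen 1,514.64; Vance 1,550.39; Kowalski 1,849.79; Chaudhri 1,350.15; Bergstrom 2,123.55.
At nearest $1: Sato $811; Halvorsen $1,515; Vance $1,550; Kowalski $1,850; Chaudhri $1,350; Bergstrom $2,124. Sum = $9,200.
No rounding difference to absorb.

Sato: $811; Halvorsen: $1,515; Vance: $1,550; Kowalski: $1,850; Chaudhri: $1,350; Bergstrom: $2,124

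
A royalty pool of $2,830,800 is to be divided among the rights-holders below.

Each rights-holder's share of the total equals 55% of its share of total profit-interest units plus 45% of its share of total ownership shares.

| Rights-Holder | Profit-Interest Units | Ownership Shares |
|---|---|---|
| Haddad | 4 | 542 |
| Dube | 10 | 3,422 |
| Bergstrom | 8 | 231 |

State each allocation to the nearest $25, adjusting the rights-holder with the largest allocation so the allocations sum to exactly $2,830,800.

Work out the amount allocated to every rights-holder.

Haddad: $447,675 · Dube: $1,746,825 · Bergstrom: $636,300

Profit-interest units total 22; ownership shares total 4,195.
Blended shares (55% profit-interest units + 45% ownership shares): Haddad 0.1581; Dube 0.6171; Bergstrom 0.2248.
Raw shares: Haddad 447,664.53; Dube 1,746,829.66; Bergstrom 636,305.81.
After rounding ($25): Haddad $447,675; Dube $1,746,825; Bergstrom $636,300. Sum = $2,830,800.
Rounded total matches; no reconciliation needed.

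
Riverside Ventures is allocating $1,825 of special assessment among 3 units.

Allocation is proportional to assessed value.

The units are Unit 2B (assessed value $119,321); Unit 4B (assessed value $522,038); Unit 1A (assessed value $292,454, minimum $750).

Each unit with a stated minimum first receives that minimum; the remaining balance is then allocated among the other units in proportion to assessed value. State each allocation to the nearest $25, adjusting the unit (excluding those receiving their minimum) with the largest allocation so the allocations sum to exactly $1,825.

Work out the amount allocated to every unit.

Fund the minimums — Unit 1A $750. Balance $1,075.
Balance split over remaining assessed value 641,359: Unit 2B 200.00 → $200; Unit 4B 875.00 → $875.

Unit 2B: $200 · Unit 4B: $875 · Unit 1A: $750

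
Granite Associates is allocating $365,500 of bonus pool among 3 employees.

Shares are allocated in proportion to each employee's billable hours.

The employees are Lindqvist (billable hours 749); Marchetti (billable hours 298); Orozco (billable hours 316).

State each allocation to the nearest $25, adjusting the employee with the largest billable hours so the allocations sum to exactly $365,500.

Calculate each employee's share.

Lindqvist: $200,850 | Marchetti: $79,900 | Orozco: $84,750

Billable hours total: 749 + 298 + 316 = 1,363.
Proportional shares: Lindqvist 200,850.70; Marchetti 79,911.23; Orozco 84,738.08.
Rounded to nearest $25: Lindqvist $200,850; Marchetti $79,900; Orozco $84,750. Sum = $365,500.
Sum already equals the total — no adjustment.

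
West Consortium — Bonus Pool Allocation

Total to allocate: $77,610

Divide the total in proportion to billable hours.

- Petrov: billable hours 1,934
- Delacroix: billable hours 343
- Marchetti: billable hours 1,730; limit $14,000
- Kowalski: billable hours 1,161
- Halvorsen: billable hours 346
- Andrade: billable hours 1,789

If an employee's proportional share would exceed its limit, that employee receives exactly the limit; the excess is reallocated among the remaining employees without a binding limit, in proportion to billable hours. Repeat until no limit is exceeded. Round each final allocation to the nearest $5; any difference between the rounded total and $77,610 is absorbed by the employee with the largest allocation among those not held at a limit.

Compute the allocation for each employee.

Petrov: $22,075; Delacroix: $3,915; Marchetti: $14,000; Kowalski: $13,250; Halvorsen: $3,950; Andrade: $20,420

Sum of billable hours: 7,303.
Proportional shares (ignoring caps): Petrov 20,552.89; Delacroix 3,645.11; Marchetti 18,384.95; Kowalski 12,338.11; Halvorsen 3,676.99; Andrade 19,011.95.
Held at cap: Marchetti ($14,000); remaining pool $63,610 reallocated over remaining billable hours 5,573.
Redistributed shares: Petrov 22,074.60 → $22,075; Delacroix 3,914.99 → $3,915; Kowalski 13,251.61 → $13,250; Halvorsen 3,949.23 → $3,950; Andrade 20,419.57 → $20,420.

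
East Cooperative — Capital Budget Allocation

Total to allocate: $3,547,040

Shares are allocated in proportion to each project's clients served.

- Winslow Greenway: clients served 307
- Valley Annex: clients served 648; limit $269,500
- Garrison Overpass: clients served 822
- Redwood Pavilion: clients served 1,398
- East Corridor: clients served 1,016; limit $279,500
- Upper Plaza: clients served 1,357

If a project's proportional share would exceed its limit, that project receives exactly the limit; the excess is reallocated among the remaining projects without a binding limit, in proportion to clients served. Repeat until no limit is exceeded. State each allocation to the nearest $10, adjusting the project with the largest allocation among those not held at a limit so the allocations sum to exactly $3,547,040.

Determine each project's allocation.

Total clients served = 5,548.
Pro-rata shares before constraints: Winslow Greenway 196,276.37; Valley Annex 414,290.18; Garrison Overpass 525,534.77; Redwood Pavilion 893,792.70; East Corridor 649,566.09; Upper Plaza 867,579.90.
Held at cap: Valley Annex ($269,500), East Corridor ($279,500); balance $2,998,040 reallocated over remaining clients served 3,884.
Remaining shares: Winslow Greenway 236,971.75 → $236,970; Garrison Overpass 634,497.65 → $634,500; Redwood Pavilion 1,079,109.15 → $1,079,110; Upper Plaza 1,047,461.45 → $1,047,460.

Winslow Greenway: $236,970; Valley Annex: $269,500; Garrison Overpass: $634,500; Redwood Pavilion: $1,079,110; East Corridor: $279,500; Upper Plaza: $1,047,460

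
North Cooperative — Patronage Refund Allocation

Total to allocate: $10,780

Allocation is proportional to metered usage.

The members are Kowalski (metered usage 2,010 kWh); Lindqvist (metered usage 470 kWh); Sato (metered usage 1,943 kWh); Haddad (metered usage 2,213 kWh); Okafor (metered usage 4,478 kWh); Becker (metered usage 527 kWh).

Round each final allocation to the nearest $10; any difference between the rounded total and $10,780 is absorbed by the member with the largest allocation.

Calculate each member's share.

Combined metered usage = 11,641.
Unrounded shares: Kowalski 2,010/11,641 × $10,780 = 1,861.33; Lindqvist 470/11,641 × $10,780 = 435.24; Sato 1,943/11,641 × $10,780 = 1,799.29; Haddad 2,213/11,641 × $10,780 = 2,049.32; Okafor 4,478/11,641 × $10,780 = 4,146.79; Becker 527/11,641 × $10,780 = 488.02.
At nearest $10: Kowalski $1,860; Lindqvist $440; Sato $1,800; Haddad $2,050; Okafor $4,150; Becker $490. Sum = $10,790.
Difference $10,780 − $10,790 = −$10 applied to largest allocation (Okafor): Okafor becomes $4,140.

Kowalski: $1,860; Lindqvist: $440; Sato: $1,800; Haddad: $2,050; Okafor: $4,140; Becker: $490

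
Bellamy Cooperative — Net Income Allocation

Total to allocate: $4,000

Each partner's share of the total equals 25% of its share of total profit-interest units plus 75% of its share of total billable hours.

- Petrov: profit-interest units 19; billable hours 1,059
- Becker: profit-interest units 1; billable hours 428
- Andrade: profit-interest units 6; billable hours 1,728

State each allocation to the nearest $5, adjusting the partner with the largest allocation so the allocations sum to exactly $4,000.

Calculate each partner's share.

Profit-interest units total 26; billable hours total 3,215.
Combined weights (25% profit-interest units + 75% billable hours): Petrov 0.4297; Becker 0.1095; Andrade 0.4608.
Pro-rata amounts: Petrov 1,718.95; Becker 437.84; Andrade 1,843.21.
After rounding ($5): Petrov $1,720; Becker $440; Andrade $1,845. Sum = $4,005.
Difference $4,000 − $4,005 = −$5 applied to largest allocation (Andrade): Andrade becomes $1,840.

Petrov: $1,720 · Becker: $440 · Andrade: $1,840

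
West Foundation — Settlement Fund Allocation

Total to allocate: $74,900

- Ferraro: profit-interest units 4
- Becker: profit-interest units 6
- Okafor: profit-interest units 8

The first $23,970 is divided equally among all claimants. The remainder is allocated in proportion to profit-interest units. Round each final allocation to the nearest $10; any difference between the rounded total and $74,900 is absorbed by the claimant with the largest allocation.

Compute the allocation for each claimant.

Ferraro: $19,310 | Becker: $24,970 | Okafor: $30,620

Equal tier: $23,970 ÷ 3 = $7,990 apiece.
Remainder $50,930 by profit-interest units (total 18): Ferraro 11,317.78 → $11,320; Becker 16,976.67 → $16,980; Okafor 22,635.56 → $22,640.
Rounding difference −$10 on remainder applied to Okafor.
Totals: Ferraro $7,990 + $11,320 = $19,310; Becker $7,990 + $16,980 = $24,970; Okafor $7,990 + $22,630 = $30,620.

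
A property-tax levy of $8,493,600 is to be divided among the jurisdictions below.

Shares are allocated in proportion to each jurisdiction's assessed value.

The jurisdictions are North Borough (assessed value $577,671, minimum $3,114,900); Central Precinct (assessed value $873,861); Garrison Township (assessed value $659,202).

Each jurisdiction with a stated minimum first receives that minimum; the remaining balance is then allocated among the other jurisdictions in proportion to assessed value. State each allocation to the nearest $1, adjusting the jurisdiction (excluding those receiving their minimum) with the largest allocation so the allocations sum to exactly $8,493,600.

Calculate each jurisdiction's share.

Fund the minimums — North Borough $3,114,900. Balance $5,378,700.
Balance split over remaining assessed value 1,533,063: Central Precinct 3,065,911.94 → $3,065,912; Garrison Township 2,312,788.06 → $2,312,788.

North Borough: $3,114,900; Central Precinct: $3,065,912; Garrison Township: $2,312,788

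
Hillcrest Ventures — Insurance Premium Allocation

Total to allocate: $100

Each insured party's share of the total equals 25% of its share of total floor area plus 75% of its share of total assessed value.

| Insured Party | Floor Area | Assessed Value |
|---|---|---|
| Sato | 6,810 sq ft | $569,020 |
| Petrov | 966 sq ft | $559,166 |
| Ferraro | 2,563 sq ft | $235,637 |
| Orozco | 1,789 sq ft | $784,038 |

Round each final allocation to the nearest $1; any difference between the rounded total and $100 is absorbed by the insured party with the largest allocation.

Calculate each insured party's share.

Sato: $33 · Petrov: $22 · Ferraro: $14 · Orozco: $31

Totals — floor area 12,128, assessed value 2,147,861.
Combined weights (25% floor area + 75% assessed value): Sato 0.3391; Petrov 0.2152; Ferraro 0.1351; Orozco 0.3107.
Unrounded shares: Sato 33.91; Petrov 21.52; Ferraro 13.51; Orozco 31.07.
After rounding ($1): Sato $34; Petrov $22; Ferraro $14; Orozco $31. Sum = $101.
Difference $100 − $101 = −$1 applied to largest allocation (Sato): Sato becomes $33.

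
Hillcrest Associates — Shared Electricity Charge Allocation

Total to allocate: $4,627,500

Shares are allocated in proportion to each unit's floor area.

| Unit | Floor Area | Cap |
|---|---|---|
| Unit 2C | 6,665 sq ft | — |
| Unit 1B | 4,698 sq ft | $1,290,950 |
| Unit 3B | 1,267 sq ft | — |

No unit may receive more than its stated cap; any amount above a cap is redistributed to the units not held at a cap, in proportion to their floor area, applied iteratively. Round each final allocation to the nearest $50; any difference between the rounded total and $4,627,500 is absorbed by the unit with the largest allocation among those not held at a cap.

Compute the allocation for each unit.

Unit 2C: $2,803,600 · Unit 1B: $1,290,950 · Unit 3B: $532,950

Floor area total: 12,630.
Proportional shares (ignoring caps): Unit 2C 2,441,986.34; Unit 1B 1,721,298.10; Unit 3B 464,215.56.
Cap binds for Unit 1B ($1,290,950); remaining pool $3,336,550 reallocated over remaining floor area 7,932.
Shares after redistribution: Unit 2C 2,803,593.77 → $2,803,600; Unit 3B 532,956.23 → $532,950.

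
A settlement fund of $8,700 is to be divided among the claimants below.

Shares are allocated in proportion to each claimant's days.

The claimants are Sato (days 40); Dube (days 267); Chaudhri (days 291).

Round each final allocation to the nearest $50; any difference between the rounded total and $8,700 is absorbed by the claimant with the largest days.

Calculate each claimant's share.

Sato: $600; Dube: $3,900; Chaudhri: $4,200

Sum of days: 598.
Raw shares: Sato 40/598 × $8,700 = 581.94; Dube 267/598 × $8,700 = 3,884.45; Chaudhri 291/598 × $8,700 = 4,233.61.
After rounding ($50): Sato $600; Dube $3,900; Chaudhri $4,250. Sum = $8,750.
Difference $8,700 − $8,750 = −$50 applied to largest days (Chaudhri): Chaudhri becomes $4,200.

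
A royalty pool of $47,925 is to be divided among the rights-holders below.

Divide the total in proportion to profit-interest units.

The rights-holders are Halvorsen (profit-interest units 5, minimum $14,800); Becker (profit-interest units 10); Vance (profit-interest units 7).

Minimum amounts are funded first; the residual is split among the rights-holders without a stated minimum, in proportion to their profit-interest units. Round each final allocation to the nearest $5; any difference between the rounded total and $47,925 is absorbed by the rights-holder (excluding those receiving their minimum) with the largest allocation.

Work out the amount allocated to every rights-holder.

Halvorsen: $14,800 | Becker: $19,485 | Vance: $13,640

Minimums first: Halvorsen $14,800. Balance $33,125.
Balance split over remaining profit-interest units 17: Becker 19,485.29 → $19,485; Vance 13,639.71 → $13,640.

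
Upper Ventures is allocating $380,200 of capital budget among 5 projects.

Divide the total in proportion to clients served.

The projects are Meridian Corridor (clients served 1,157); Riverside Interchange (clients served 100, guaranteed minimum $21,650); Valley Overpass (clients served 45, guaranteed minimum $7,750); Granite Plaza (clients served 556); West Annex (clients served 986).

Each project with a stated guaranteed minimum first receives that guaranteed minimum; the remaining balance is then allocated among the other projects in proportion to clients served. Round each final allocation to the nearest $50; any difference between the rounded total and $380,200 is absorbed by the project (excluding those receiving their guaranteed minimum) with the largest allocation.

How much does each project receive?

Fund the minimums — Riverside Interchange $21,650; Valley Overpass $7,750. Remaining pool $350,800.
Remaining pool split over remaining clients served 2,699: Meridian Corridor 150,379.99 → $150,400; Granite Plaza 72,265.58 → $72,250; West Annex 128,154.43 → $128,150.

Meridian Corridor: $150,400 · Riverside Interchange: $21,650 · Valley Overpass: $7,750 · Granite Plaza: $72,250 · West Annex: $128,150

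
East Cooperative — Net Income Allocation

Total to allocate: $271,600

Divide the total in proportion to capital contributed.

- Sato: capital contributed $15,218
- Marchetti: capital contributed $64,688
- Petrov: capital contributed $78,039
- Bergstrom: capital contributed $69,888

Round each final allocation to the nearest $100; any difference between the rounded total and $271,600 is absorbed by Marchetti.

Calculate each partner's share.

Sato: $18,100 · Marchetti: $77,200 · Petrov: $93,000 · Bergstrom: $83,300

Total capital contributed = 227,833.
Pro-rata amounts: Sato 15,218/227,833 × $271,600 = 18,141.40; Marchetti 64,688/227,833 × $271,600 = 77,114.64; Petrov 78,039/227,833 × $271,600 = 93,030.39; Bergstrom 69,888/227,833 × $271,600 = 83,313.57.
Rounded to nearest $100: Sato $18,100; Marchetti $77,100; Petrov $93,000; Bergstrom $83,300. Sum = $271,500.
Difference $271,600 − $271,500 = +$100 applied to Marchetti: Marchetti becomes $77,200.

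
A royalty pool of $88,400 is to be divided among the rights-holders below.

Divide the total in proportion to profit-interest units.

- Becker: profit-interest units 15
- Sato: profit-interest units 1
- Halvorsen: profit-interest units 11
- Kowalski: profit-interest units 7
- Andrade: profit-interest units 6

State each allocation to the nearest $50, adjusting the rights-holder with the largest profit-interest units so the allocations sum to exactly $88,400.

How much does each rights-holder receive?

Becker: $33,200; Sato: $2,200; Halvorsen: $24,300; Kowalski: $15,450; Andrade: $13,250

Combined profit-interest units = 40.
Unrounded shares: Becker 15/40 × $88,400 = 33,150.00; Sato 1/40 × $88,400 = 2,210.00; Halvorsen 11/40 × $88,400 = 24,310.00; Kowalski 7/40 × $88,400 = 15,470.00; Andrade 6/40 × $88,400 = 13,260.00.
After rounding ($50): Becker $33,150; Sato $2,200; Halvorsen $24,300; Kowalski $15,450; Andrade $13,250. Sum = $88,350.
Difference $88,400 − $88,350 = +$50 applied to largest profit-interest units (Becker): Becker becomes $33,200.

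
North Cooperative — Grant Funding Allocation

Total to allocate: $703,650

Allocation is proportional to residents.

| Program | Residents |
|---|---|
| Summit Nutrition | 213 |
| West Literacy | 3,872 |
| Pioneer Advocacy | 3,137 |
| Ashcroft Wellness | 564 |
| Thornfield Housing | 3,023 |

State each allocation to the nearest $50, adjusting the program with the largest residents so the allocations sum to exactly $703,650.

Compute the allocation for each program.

Sum of residents: 10,809.
Pro-rata amounts: Summit Nutrition 213/10,809 × $703,650 = 13,865.99; West Literacy 3,872/10,809 × $703,650 = 252,061.50; Pioneer Advocacy 3,137/10,809 × $703,650 = 204,214.09; Ashcroft Wellness 564/10,809 × $703,650 = 36,715.57; Thornfield Housing 3,023/10,809 × $703,650 = 196,792.85.
Rounded to nearest $50: Summit Nutrition $13,850; West Literacy $252,050; Pioneer Advocacy $204,200; Ashcroft Wellness $36,700; Thornfield Housing $196,800. Sum = $703,600.
Difference $703,650 − $703,600 = +$50 applied to largest residents (West Literacy): West Literacy becomes $252,100.

Summit Nutrition: $13,850 · West Literacy: $252,100 · Pioneer Advocacy: $204,200 · Ashcroft Wellness: $36,700 · Thornfield Housing: $196,800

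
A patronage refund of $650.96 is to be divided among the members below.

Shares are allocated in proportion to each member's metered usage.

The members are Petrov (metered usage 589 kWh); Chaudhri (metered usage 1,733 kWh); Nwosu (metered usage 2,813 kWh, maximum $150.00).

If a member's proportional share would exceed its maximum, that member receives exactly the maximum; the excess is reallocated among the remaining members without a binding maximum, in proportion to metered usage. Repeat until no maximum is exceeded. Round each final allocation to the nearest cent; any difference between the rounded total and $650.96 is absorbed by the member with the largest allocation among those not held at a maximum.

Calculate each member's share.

Petrov: $127.07 | Chaudhri: $373.89 | Nwosu: $150.00

Combined metered usage = 5,135.
Pro-rata shares before constraints: Petrov 74.6671; Chaudhri 219.6911; Nwosu 356.6018.
Capped: Nwosu ($150.00); remaining pool $500.96 reallocated over remaining metered usage 2,322.
Remaining shares: Petrov 127.0738 → $127.07; Chaudhri 373.8862 → $373.89.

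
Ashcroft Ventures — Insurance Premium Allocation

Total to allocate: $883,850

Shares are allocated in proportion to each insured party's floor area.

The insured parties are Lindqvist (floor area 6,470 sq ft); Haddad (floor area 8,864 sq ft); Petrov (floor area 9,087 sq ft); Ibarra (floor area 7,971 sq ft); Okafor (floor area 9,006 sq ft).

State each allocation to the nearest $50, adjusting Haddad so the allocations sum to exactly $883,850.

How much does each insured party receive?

Lindqvist: $138,150 · Haddad: $189,200 · Petrov: $194,000 · Ibarra: $170,200 · Okafor: $192,300

Total floor area = 41,398.
Pro-rata amounts: Lindqvist 6,470/41,398 × $883,850 = 138,134.92; Haddad 8,864/41,398 × $883,850 = 189,246.98; Petrov 9,087/41,398 × $883,850 = 194,008.04; Ibarra 7,971/41,398 × $883,850 = 170,181.37; Okafor 9,006/41,398 × $883,850 = 192,278.69.
Rounded to nearest $50: Lindqvist $138,150; Haddad $189,250; Petrov $194,000; Ibarra $170,200; Okafor $192,300. Sum = $883,900.
Difference $883,850 − $883,900 = −$50 applied to Haddad: Haddad becomes $189,200.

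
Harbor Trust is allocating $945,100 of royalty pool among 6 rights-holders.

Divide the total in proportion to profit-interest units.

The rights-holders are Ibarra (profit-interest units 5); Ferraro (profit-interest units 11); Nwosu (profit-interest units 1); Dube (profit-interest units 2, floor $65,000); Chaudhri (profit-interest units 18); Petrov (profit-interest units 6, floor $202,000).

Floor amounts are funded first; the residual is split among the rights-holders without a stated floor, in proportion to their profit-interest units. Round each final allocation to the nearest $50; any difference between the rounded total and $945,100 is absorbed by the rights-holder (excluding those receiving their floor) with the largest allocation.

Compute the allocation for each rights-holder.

Ibarra: $96,850; Ferraro: $213,100; Nwosu: $19,350; Dube: $65,000; Chaudhri: $348,800; Petrov: $202,000

Fund the minimums — Dube $65,000; Petrov $202,000. Balance $678,100.
Balance split over remaining profit-interest units 35: Ibarra 96,871.43 → $96,850; Ferraro 213,117.14 → $213,100; Nwosu 19,374.29 → $19,350; Chaudhri 348,737.14 → $348,750.
Rounding difference +$50 applied to Chaudhri → $348,800.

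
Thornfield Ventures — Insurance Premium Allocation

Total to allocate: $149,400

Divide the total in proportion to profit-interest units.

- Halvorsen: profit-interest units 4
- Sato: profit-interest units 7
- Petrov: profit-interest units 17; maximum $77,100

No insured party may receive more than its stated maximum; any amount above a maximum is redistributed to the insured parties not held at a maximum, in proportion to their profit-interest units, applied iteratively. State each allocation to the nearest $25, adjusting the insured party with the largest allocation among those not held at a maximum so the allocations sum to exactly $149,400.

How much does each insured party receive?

Total profit-interest units = 28.
Unconstrained shares: Halvorsen 21,342.86; Sato 37,350.00; Petrov 90,707.14.
Cap binds for Petrov ($77,100); balance $72,300 reallocated over remaining profit-interest units 11.
Remaining shares: Halvorsen 26,290.91 → $26,300; Sato 46,009.09 → $46,000.

Halvorsen: $26,300; Sato: $46,000; Petrov: $77,100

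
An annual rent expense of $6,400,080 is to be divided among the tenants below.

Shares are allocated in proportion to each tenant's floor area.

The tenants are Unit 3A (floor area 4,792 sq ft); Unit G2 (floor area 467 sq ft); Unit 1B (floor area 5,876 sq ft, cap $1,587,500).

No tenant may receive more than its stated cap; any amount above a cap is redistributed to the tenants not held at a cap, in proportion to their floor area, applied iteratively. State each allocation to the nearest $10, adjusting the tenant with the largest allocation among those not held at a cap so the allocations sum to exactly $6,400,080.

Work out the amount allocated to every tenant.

Unit 3A: $4,385,220 · Unit G2: $427,360 · Unit 1B: $1,587,500

Sum of floor area: 11,135.
Pro-rata shares before constraints: Unit 3A 2,754,304.75; Unit G2 268,418.26; Unit 1B 3,377,356.99.
Capped: Unit 1B ($1,587,500); balance $4,812,580 reallocated over remaining floor area 5,259.
Shares after redistribution: Unit 3A 4,385,222.16 → $4,385,220; Unit G2 427,357.84 → $427,360.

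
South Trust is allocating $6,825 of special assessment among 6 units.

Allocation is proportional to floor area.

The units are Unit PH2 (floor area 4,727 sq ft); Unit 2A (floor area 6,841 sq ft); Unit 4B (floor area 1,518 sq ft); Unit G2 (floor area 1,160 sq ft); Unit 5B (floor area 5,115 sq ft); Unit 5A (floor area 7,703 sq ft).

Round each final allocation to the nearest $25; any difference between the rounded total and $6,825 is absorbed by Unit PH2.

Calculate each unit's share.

Sum of floor area: 27,064.
Pro-rata amounts: Unit PH2 4,727/27,064 × $6,825 = 1,192.05; Unit 2A 6,841/27,064 × $6,825 = 1,725.16; Unit 4B 1,518/27,064 × $6,825 = 382.81; Unit G2 1,160/27,064 × $6,825 = 292.53; Unit 5B 5,115/27,064 × $6,825 = 1,289.90; Unit 5A 7,703/27,064 × $6,825 = 1,942.54.
After rounding ($25): Unit PH2 $1,200; Unit 2A $1,725; Unit 4B $375; Unit G2 $300; Unit 5B $1,300; Unit 5A $1,950. Sum = $6,850.
Difference $6,825 − $6,850 = −$25 applied to Unit PH2: Unit PH2 becomes $1,175.

Unit PH2: $1,175 · Unit 2A: $1,725 · Unit 4B: $375 · Unit G2: $300 · Unit 5B: $1,300 · Unit 5A: $1,950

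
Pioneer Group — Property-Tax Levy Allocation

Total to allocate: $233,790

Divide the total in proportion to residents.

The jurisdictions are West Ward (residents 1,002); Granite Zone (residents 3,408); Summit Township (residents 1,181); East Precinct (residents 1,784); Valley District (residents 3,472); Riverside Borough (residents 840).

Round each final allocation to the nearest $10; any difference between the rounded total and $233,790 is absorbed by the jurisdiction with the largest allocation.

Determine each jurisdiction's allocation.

Sum of residents: 11,687.
Unrounded shares: West Ward 1,002/11,687 × $233,790 = 20,044.29; Granite Zone 3,408/11,687 × $233,790 = 68,174.58; Summit Township 1,181/11,687 × $233,790 = 23,625.05; East Precinct 1,784/11,687 × $233,790 = 35,687.63; Valley District 3,472/11,687 × $233,790 = 69,454.85; Riverside Borough 840/11,687 × $233,790 = 16,803.59.
After rounding ($10): West Ward $20,040; Granite Zone $68,170; Summit Township $23,630; East Precinct $35,690; Valley District $69,450; Riverside Borough $16,800. Sum = $233,780.
Difference $233,790 − $233,780 = +$10 applied to largest allocation (Valley District): Valley District becomes $69,460.

West Ward: $20,040; Granite Zone: $68,170; Summit Township: $23,630; East Precinct: $35,690; Valley District: $69,460; Riverside Borough: $16,800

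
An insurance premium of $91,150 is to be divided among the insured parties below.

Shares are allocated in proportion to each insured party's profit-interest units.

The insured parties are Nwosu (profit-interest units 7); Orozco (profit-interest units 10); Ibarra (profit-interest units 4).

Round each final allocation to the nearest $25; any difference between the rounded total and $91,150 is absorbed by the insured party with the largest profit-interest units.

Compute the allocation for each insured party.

Nwosu: $30,375 | Orozco: $43,425 | Ibarra: $17,350

Profit-interest units total: 7 + 10 + 4 = 21.
Pro-rata amounts: Nwosu 30,383.33; Orozco 43,404.76; Ibarra 17,361.90.
Rounded to nearest $25: Nwosu $30,375; Orozco $43,400; Ibarra $17,350. Sum = $91,125.
Difference $91,150 − $91,125 = +$25 applied to largest profit-interest units (Orozco): Orozco becomes $43,425.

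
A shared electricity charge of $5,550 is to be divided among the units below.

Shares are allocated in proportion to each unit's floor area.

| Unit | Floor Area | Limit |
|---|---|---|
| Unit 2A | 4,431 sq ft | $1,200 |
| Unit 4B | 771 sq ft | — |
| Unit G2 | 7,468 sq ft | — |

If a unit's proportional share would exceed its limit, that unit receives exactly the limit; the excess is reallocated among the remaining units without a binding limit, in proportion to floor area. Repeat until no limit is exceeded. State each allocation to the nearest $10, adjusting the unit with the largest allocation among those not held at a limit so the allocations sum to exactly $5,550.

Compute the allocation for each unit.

Sum of floor area: 12,670.
Pro-rata shares before constraints: Unit 2A 1,940.97; Unit 4B 337.73; Unit G2 3,271.30.
Capped: Unit 2A ($1,200); balance $4,350 reallocated over remaining floor area 8,239.
Shares after redistribution: Unit 4B 407.07 → $410; Unit G2 3,942.93 → $3,940.

Unit 2A: $1,200 | Unit 4B: $410 | Unit G2: $3,940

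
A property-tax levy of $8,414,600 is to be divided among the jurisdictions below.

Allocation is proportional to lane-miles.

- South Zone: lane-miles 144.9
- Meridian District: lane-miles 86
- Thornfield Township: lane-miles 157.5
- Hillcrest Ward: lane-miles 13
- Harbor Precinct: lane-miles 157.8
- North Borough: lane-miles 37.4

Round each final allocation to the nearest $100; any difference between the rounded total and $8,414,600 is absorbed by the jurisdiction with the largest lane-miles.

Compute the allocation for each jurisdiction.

South Zone: $2,043,700 · Meridian District: $1,213,000 · Thornfield Township: $2,221,400 · Hillcrest Ward: $183,400 · Harbor Precinct: $2,225,600 · North Borough: $527,500

Sum of lane-miles: 596.6.
Raw shares: South Zone 144.9/596.6 × $8,414,600 = 2,043,706.91; Meridian District 86/596.6 × $8,414,600 = 1,212,966.14; Thornfield Township 157.5/596.6 × $8,414,600 = 2,221,420.55; Hillcrest Ward 13/596.6 × $8,414,600 = 183,355.35; Harbor Precinct 157.8/596.6 × $8,414,600 = 2,225,651.83; North Borough 37.4/596.6 × $8,414,600 = 527,499.23.
At nearest $100: South Zone $2,043,700; Meridian District $1,213,000; Thornfield Township $2,221,400; Hillcrest Ward $183,400; Harbor Precinct $2,225,700; North Borough $527,500. Sum = $8,414,700.
Difference $8,414,600 − $8,414,700 = −$100 applied to largest lane-miles (Harbor Precinct): Harbor Precinct becomes $2,225,600.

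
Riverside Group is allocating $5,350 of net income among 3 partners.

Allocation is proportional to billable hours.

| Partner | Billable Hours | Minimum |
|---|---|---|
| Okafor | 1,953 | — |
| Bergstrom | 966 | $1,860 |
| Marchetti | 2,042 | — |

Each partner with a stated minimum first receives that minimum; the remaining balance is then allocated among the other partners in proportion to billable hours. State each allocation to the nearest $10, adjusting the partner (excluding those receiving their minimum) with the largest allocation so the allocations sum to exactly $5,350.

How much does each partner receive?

Minimums first: Bergstrom $1,860. Remaining pool $3,490.
Remaining pool split over remaining billable hours 3,995: Okafor 1,706.13 → $1,710; Marchetti 1,783.87 → $1,780.

Okafor: $1,710 · Bergstrom: $1,860 · Marchetti: $1,780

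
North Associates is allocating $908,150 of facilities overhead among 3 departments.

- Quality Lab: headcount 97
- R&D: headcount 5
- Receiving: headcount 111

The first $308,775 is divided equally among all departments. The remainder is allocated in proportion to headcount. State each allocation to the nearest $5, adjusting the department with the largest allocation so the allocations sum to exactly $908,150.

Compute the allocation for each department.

$308,775 shared equally gives $102,925 per department.
Remainder $599,375 by headcount (total 213): Quality Lab 272,954.81 → $272,955; R&D 14,069.84 → $14,070; Receiving 312,350.35 → $312,350.
Totals: Quality Lab $102,925 + $272,955 = $375,880; R&D $102,925 + $14,070 = $116,995; Receiving $102,925 + $312,350 = $415,275.

Quality Lab: $375,880; R&D: $116,995; Receiving: $415,275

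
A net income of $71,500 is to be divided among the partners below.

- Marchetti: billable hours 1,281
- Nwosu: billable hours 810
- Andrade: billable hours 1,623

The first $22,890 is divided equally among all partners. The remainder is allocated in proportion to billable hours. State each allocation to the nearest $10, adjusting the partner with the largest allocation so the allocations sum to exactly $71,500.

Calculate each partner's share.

Marchetti: $24,400; Nwosu: $18,230; Andrade: $28,870

$22,890 shared equally gives $7,630 per partner.
Remainder $48,610 by billable hours (total 3,714): Marchetti 16,766.13 → $16,770; Nwosu 10,601.53 → $10,600; Andrade 21,242.33 → $21,240.
Totals: Marchetti $7,630 + $16,770 = $24,400; Nwosu $7,630 + $10,600 = $18,230; Andrade $7,630 + $21,240 = $28,870.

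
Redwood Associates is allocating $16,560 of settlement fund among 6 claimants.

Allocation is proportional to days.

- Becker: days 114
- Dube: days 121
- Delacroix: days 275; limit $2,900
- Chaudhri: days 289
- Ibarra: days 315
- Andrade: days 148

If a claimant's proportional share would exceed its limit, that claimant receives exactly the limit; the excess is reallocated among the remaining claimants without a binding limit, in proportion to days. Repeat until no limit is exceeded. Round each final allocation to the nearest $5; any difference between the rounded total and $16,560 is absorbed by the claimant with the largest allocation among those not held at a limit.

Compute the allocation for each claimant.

Becker: $1,580 | Dube: $1,675 | Delacroix: $2,900 | Chaudhri: $4,000 | Ibarra: $4,355 | Andrade: $2,050

Days total: 1,262.
Proportional shares (ignoring caps): Becker 1,495.91; Dube 1,587.77; Delacroix 3,608.56; Chaudhri 3,792.27; Ibarra 4,133.44; Andrade 1,942.06.
Held at cap: Delacroix ($2,900); balance $13,660 reallocated over remaining days 987.
Shares after redistribution: Becker 1,577.75 → $1,580; Dube 1,674.63 → $1,675; Chaudhri 3,999.74 → $4,000; Ibarra 4,359.57 → $4,360; Andrade 2,048.31 → $2,050.
Rounding difference −$5 applied to Ibarra → $4,355.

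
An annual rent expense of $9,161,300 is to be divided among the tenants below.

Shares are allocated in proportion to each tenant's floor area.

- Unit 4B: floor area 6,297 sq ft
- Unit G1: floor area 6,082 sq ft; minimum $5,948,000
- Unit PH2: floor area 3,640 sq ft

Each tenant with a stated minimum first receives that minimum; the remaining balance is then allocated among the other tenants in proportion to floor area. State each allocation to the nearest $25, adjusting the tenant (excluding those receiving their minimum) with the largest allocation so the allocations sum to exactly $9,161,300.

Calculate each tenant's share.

Unit 4B: $2,036,250 · Unit G1: $5,948,000 · Unit PH2: $1,177,050

Minimums first: Unit G1 $5,948,000. Remaining pool $3,213,300.
Remaining pool split over remaining floor area 9,937: Unit 4B 2,036,243.34 → $2,036,250; Unit PH2 1,177,056.66 → $1,177,050.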